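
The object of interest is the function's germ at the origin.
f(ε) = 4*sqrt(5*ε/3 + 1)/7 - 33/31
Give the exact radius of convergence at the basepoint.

The radius of convergence is 3/5.

Branch term (4/7)*sqrt(1 - ε/(-3/5)): its argument vanishes at ε = -3/5, a square-root branch point, modulus 3/5.
The radius of convergence is the smallest modulus among the singular points: 3/5.


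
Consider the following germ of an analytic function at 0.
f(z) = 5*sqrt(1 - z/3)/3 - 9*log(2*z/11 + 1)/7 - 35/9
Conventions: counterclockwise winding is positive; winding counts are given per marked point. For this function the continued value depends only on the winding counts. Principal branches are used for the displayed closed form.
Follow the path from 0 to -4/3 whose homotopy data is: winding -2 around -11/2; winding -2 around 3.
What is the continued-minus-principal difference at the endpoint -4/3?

Continued minus principal equals (36/7)*pi*i.

The rational part is single-valued and drops out of the difference; each branch term changes only by its own monodromy.
(5/3)*sqrt(1 - z/(3)): winding -2 is even, the square root returns to the same sheet, contribution 0.
(-9/7)*log(1 - z/(-11/2)): each positive loop around -11/2 adds 2*pi*i to the log, so winding -2 contributes (-9/7)*(-2)*2*pi*i = (36/7)*pi*i.
Summing the contributions at z = -4/3 gives (36/7)*pi*i.


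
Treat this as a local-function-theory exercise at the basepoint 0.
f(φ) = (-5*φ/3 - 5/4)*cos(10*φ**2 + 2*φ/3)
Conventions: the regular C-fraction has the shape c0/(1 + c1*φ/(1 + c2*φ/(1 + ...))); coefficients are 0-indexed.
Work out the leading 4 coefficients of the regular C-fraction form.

Taylor coefficients (expand at 0): a_0 = -5/4, a_1 = -5/3, a_2 = 5/18, a_3 = 235/27.
c0 = a_0 = -5/4. Peel one level at a time: if S = 1 + c*φ/S' with S'(0) = 1, then c is the φ-coefficient of S and S' = c*φ/(S - 1).
S_1 = c0/f = 1 + (-4/3)*φ + (2)*φ^2 + ...; c1 = -4/3.
S_2 = c1*φ/(S_1 - 1) = 1 + (3/2)*φ + (21/4)*φ^2 + ...; c2 = 3/2.
S_3 = c2*φ/(S_2 - 1) = 1 + (-7/2)*φ + ...; c3 = -7/2.

The regular C-fraction coefficients are [-5/4, -4/3, 3/2, -7/2].


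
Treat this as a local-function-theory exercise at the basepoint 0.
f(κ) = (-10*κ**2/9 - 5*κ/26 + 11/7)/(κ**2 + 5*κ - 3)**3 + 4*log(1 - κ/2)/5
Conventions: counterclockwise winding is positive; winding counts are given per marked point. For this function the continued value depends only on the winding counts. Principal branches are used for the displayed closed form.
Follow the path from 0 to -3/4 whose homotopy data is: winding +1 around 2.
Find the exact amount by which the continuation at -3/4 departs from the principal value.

Continued minus principal equals (8/5)*pi*i.

The rational part is single-valued and drops out of the difference; each branch term changes only by its own monodromy.
(4/5)*log(1 - κ/(2)): each positive loop around 2 adds 2*pi*i to the log, so winding +1 contributes (4/5)*(1)*2*pi*i = (8/5)*pi*i.
Summing the contributions at κ = -3/4 gives (8/5)*pi*i.


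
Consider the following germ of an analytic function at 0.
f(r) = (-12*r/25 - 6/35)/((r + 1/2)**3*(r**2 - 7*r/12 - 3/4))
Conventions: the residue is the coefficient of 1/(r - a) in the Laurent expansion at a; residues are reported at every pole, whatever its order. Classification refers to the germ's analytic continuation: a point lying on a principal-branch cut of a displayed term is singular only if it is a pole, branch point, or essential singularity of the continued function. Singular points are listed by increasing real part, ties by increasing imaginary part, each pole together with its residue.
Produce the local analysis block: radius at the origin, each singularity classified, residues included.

Radius of convergence at 0: 1/2.
At 7/24 - (1/24)*sqrt(481): a pole of order 1; residue 416736/21875 + (9179424/10521875)*sqrt(481).
At -1/2: a pole of order 3; residue -833472/21875.
At 7/24 + (1/24)*sqrt(481): a pole of order 1; residue 416736/21875 - (9179424/10521875)*sqrt(481).

Denominator factor (r + 1/2)^3: pole of order 3 at -1/2, modulus 1/2.
Denominator factor (r**2 - 7*r/12 - 3/4): discriminant 481/144, real irrational roots 7/24 + (1/24)*sqrt(481) and 7/24 - (1/24)*sqrt(481); poles of order 1, moduli 7/24 + (1/24)*sqrt(481) and -7/24 + (1/24)*sqrt(481).
The radius of convergence is the smallest modulus among the singular points: 1/2.
The factor r**2 - 7*r/12 - 3/4 splits as (r - a)(r - a') with a = 7/24 - (1/24)*sqrt(481), a' = 7/24 + (1/24)*sqrt(481). At the order-1 pole a set g(r) = (r - a)*f(r) = [(-12*r/25 - 6/35)/(r + 1/2)**3] / (r - a').
Simple pole: residue = g(a) at a = 7/24 - (1/24)*sqrt(481), which is 416736/21875 + (9179424/10521875)*sqrt(481).
At the order-3 pole -1/2 set g(r) = (r - (-1/2))^3*f(r) = (-12*r/25 - 6/35)/(r**2 - 7*r/12 - 3/4).
Order-3 pole: residue = g''(a)/2; g''(-1/2) = -1666944/21875, so the residue is -833472/21875.
The factor r**2 - 7*r/12 - 3/4 splits as (r - a)(r - a') with a = 7/24 + (1/24)*sqrt(481), a' = 7/24 - (1/24)*sqrt(481). At the order-1 pole a set g(r) = (r - a)*f(r) = [(-12*r/25 - 6/35)/(r + 1/2)**3] / (r - a').
Simple pole: residue = g(a) at a = 7/24 + (1/24)*sqrt(481), which is 416736/21875 - (9179424/10521875)*sqrt(481).
List the singular points by increasing real part (a conjugate pair: the negative imaginary part first).


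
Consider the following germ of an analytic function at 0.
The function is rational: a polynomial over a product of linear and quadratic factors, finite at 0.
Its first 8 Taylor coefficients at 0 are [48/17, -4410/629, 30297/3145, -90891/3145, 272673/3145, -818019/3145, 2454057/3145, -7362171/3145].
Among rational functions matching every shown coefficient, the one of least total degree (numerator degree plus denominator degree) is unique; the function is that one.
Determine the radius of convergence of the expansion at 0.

No rational of total degree below 3 reproduces all 8 coefficients; solving the [2/1] Pade equations on them gives f(ρ) = (-19*ρ**2/5 + 18*ρ/37 + 16/17)/(ρ + 1/3), whose expansion matches every shown term.
Denominator factor (ρ + 1/3): pole of order 1 at -1/3, modulus 1/3.
The radius of convergence is the smallest modulus among the singular points: 1/3.

The radius of convergence is 1/3.


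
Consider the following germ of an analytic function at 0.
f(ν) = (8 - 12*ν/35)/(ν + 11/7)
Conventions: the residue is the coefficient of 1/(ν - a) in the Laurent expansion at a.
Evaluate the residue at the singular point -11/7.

The residue is 2092/245.

At the order-1 pole -11/7 set g(ν) = (ν - (-11/7))*f(ν) = 8 - 12*ν/35.
Simple pole: residue = g(a) at a = -11/7, which is 2092/245.


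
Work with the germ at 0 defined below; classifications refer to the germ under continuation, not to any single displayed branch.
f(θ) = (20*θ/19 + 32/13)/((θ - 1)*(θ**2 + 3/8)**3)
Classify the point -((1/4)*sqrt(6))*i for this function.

The point is a pole of order 3.

The denominator factor θ**2 + 3/8 vanishes at -((1/4)*sqrt(6))*i and appears to the power 3; the numerator there equals (32/13) - ((5/19)*sqrt(6))*i, nonzero, and no other factor vanishes.
Hence a pole whose order is the multiplicity, 3.


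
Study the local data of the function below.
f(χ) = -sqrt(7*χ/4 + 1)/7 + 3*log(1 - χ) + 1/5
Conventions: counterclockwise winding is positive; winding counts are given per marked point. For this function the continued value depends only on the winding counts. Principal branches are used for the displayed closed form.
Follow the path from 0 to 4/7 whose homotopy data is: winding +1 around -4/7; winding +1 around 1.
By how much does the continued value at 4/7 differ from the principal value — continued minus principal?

Continued minus principal equals ((2/7)*sqrt(2)) + ((6)*pi)*i.

The rational part is single-valued and drops out of the difference; each branch term changes only by its own monodromy.
(-1/7)*sqrt(1 - χ/(-4/7)): winding +1 is odd, the square root flips sign, contributing -2*(-1/7)*sqrt(1 - (4/7)/(-4/7)) = -2*(-1/7)*sqrt(2) = (2/7)*sqrt(2).
(3)*log(1 - χ/(1)): each positive loop around 1 adds 2*pi*i to the log, so winding +1 contributes (3)*(1)*2*pi*i = (6)*pi*i.
Summing the contributions at χ = 4/7 gives ((2/7)*sqrt(2)) + ((6)*pi)*i.


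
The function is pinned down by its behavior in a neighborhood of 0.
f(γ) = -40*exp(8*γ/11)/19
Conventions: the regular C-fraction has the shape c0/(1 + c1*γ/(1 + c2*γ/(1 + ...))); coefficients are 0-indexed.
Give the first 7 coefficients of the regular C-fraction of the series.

Taylor coefficients (expand at 0): a_0 = -40/19, a_1 = -320/209, a_2 = -1280/2299, a_3 = -10240/75867, a_4 = -20480/834537, a_5 = -32768/9179907, a_6 = -131072/302936931.
c0 = a_0 = -40/19. Peel one level at a time: if S = 1 + c*γ/S' with S'(0) = 1, then c is the γ-coefficient of S and S' = c*γ/(S - 1).
S_1 = c0/f = 1 + (-8/11)*γ + (32/121)*γ^2 + ...; c1 = -8/11.
S_2 = c1*γ/(S_1 - 1) = 1 + (4/11)*γ + (16/363)*γ^2 + ...; c2 = 4/11.
S_3 = c2*γ/(S_2 - 1) = 1 + (-4/33)*γ + (16/1089)*γ^2 + ...; c3 = -4/33.
S_4 = c3*γ/(S_3 - 1) = 1 + (4/33)*γ + (16/1815)*γ^2 + ...; c4 = 4/33.
S_5 = c4*γ/(S_4 - 1) = 1 + (-4/55)*γ + (16/3025)*γ^2 + ...; c5 = -4/55.
S_6 = c5*γ/(S_5 - 1) = 1 + (4/55)*γ + ...; c6 = 4/55.

The regular C-fraction coefficients are [-40/19, -8/11, 4/11, -4/33, 4/33, -4/55, 4/55].


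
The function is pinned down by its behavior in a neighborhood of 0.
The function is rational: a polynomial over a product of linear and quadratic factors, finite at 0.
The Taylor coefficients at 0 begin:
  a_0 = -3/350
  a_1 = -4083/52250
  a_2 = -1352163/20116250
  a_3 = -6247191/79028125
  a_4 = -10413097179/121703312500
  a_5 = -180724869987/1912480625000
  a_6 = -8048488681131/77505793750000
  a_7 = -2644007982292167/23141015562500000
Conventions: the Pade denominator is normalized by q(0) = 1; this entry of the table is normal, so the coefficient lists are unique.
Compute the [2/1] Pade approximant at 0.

The Pade approximant has numerator coefficients [-3/350, -29143647/428184950, 73980027/2997294650]; denominator coefficients [1, -29153558/24789655].

Taylor coefficients needed (read off): a_0 = -3/350, a_1 = -4083/52250, a_2 = -1352163/20116250, a_3 = -6247191/79028125.
Write the denominator as Q(ν) = 1 + q1*ν. Requiring Q*f - P = O(ν^4) with deg P <= 2 kills the coefficients of ν^3..ν^3 in Q*f:
  ν^3: a_3 + q1*a_2 = 0, i.e. -6247191/79028125 + (-1352163/20116250)*q1 = 0.
Solving this linear system: q1 = -29153558/24789655.
The numerator is Q*f truncated at degree 2: P0 = a_0 = -3/350; P1 = a_1 + q1*a_0 = -29143647/428184950; P2 = a_2 + q1*a_1 = 73980027/2997294650.


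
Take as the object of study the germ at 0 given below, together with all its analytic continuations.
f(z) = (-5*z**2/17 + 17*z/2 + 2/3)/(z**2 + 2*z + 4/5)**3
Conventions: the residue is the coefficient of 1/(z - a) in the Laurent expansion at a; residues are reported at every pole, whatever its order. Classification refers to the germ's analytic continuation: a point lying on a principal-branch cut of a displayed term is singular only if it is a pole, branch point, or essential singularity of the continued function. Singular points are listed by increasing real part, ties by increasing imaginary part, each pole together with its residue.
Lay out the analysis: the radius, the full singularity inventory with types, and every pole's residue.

Radius of convergence at 0: 1 - (1/5)*sqrt(5).
At -1 - (1/5)*sqrt(5): a pole of order 3; residue (20675/544)*sqrt(5).
At -1 + (1/5)*sqrt(5): a pole of order 3; residue -(20675/544)*sqrt(5).

Denominator factor (z**2 + 2*z + 4/5)^3: discriminant 4/5, real irrational roots -1 + (1/5)*sqrt(5) and -1 - (1/5)*sqrt(5); poles of order 3, moduli 1 - (1/5)*sqrt(5) and 1 + (1/5)*sqrt(5).
The radius of convergence is the smallest modulus among the singular points: 1 - (1/5)*sqrt(5).
The factor z**2 + 2*z + 4/5 splits as (z - a)(z - a') with a = -1 - (1/5)*sqrt(5), a' = -1 + (1/5)*sqrt(5). At the order-3 pole a set g(z) = (z - a)^3*f(z) = [-5*z**2/17 + 17*z/2 + 2/3] / (z - a')^3.
Order-3 pole: residue = g''(a)/2; g''(-1 - (1/5)*sqrt(5)) = (20675/272)*sqrt(5), so the residue is (20675/544)*sqrt(5).
The factor z**2 + 2*z + 4/5 splits as (z - a)(z - a') with a = -1 + (1/5)*sqrt(5), a' = -1 - (1/5)*sqrt(5). At the order-3 pole a set g(z) = (z - a)^3*f(z) = [-5*z**2/17 + 17*z/2 + 2/3] / (z - a')^3.
Order-3 pole: residue = g''(a)/2; g''(-1 + (1/5)*sqrt(5)) = -(20675/272)*sqrt(5), so the residue is -(20675/544)*sqrt(5).
List the singular points by increasing real part (a conjugate pair: the negative imaginary part first).


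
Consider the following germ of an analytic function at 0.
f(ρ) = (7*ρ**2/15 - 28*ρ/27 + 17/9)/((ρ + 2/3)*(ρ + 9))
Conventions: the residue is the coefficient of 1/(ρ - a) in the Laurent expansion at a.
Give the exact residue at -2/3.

At the order-1 pole -2/3 set g(ρ) = (ρ - (-2/3))*f(ρ) = (7*ρ**2/15 - 28*ρ/27 + 17/9)/(ρ + 9).
Simple pole: residue = g(a) at a = -2/3, which is 1129/3375.

The residue is 1129/3375.


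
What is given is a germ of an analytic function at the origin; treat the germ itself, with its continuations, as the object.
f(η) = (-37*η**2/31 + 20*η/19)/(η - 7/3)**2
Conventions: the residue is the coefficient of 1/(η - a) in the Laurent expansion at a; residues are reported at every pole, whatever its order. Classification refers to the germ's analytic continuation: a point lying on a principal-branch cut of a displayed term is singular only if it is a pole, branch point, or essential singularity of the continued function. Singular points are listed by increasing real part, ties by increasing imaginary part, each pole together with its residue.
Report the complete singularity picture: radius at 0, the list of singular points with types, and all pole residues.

Denominator factor (η - 7/3)^2: pole of order 2 at 7/3, modulus 7/3.
The radius of convergence is the smallest modulus among the singular points: 7/3.
At the order-2 pole 7/3 set g(η) = (η - (7/3))^2*f(η) = -37*η**2/31 + 20*η/19.
Order-2 pole: residue = g'(a); g'(7/3) = -7982/1767, so the residue is -7982/1767.

Radius of convergence at 0: 7/3.
At 7/3: a pole of order 2; residue -7982/1767.


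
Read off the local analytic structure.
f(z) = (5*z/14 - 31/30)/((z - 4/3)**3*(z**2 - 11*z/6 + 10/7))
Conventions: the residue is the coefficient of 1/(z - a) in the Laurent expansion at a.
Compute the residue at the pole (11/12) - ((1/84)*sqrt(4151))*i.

The residue is (70077/327680) - ((723/65536)*sqrt(4151))*i.

The factor z**2 - 11*z/6 + 10/7 splits as (z - a)(z - a') with a = (11/12) - ((1/84)*sqrt(4151))*i, a' = (11/12) + ((1/84)*sqrt(4151))*i. At the order-1 pole a set g(z) = (z - a)*f(z) = [(5*z/14 - 31/30)/(z - 4/3)**3] / (z - a').
Simple pole: residue = g(a) at a = (11/12) - ((1/84)*sqrt(4151))*i, which is (70077/327680) - ((723/65536)*sqrt(4151))*i.


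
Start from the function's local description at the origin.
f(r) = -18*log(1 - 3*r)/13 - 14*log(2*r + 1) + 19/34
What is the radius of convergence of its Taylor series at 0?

Branch term (-14)*log(1 - r/(-1/2)): its argument vanishes at r = -1/2, a logarithmic branch point, modulus 1/2.
Branch term (-18/13)*log(1 - r/(1/3)): its argument vanishes at r = 1/3, a logarithmic branch point, modulus 1/3.
The radius of convergence is the smallest modulus among the singular points: 1/3.

The radius of convergence is 1/3.


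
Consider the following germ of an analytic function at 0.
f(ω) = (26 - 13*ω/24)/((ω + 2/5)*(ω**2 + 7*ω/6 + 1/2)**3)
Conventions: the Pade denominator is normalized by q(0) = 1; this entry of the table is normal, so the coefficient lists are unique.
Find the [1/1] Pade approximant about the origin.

The Pade approximant has numerator coefficients [520, -5995145/2742]; denominator coefficients [1, 4859/914].

Taylor coefficients needed (expand at 0): a_0 = 520, a_1 = -29705/6, a_2 = 315835/12.
Write the denominator as Q(ω) = 1 + q1*ω. Requiring Q*f - P = O(ω^3) with deg P <= 1 kills the coefficients of ω^2..ω^2 in Q*f:
  ω^2: a_2 + q1*a_1 = 0, i.e. 315835/12 + (-29705/6)*q1 = 0.
Solving this linear system: q1 = 4859/914.
The numerator is Q*f truncated at degree 1: P0 = a_0 = 520; P1 = a_1 + q1*a_0 = -5995145/2742.


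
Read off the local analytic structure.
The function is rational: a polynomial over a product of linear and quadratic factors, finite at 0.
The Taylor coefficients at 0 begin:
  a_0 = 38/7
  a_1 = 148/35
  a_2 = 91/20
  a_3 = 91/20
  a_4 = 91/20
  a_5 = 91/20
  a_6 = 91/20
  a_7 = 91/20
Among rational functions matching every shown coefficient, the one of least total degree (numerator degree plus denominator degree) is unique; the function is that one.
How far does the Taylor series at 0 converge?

The radius of convergence is 1.

No rational of total degree below 3 reproduces all 8 coefficients; solving the [2/1] Pade equations on them gives f(y) = (-9*y**2/28 + 6*y/5 - 38/7)/(y - 1), whose expansion matches every shown term.
Denominator factor (y - 1): pole of order 1 at 1, modulus 1.
The radius of convergence is the smallest modulus among the singular points: 1.


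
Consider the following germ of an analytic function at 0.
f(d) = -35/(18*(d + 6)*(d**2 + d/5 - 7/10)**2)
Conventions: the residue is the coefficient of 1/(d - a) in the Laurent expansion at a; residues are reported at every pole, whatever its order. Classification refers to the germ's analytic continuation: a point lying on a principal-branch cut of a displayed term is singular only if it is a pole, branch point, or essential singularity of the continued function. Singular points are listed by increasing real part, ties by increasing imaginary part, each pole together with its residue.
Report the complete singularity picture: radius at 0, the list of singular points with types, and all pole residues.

Denominator factor (d**2 + d/5 - 7/10)^2: discriminant 71/25, real irrational roots -1/10 + (1/10)*sqrt(71) and -1/10 - (1/10)*sqrt(71); poles of order 2, moduli -1/10 + (1/10)*sqrt(71) and 1/10 + (1/10)*sqrt(71).
Denominator factor (d + 6): pole of order 1 at -6, modulus 6.
The radius of convergence is the smallest modulus among the singular points: -1/10 + (1/10)*sqrt(71).
At the order-1 pole -6 set g(d) = (d - (-6))*f(d) = -35/(18*(d**2 + d/5 - 7/10)**2).
Simple pole: residue = g(a) at a = -6, which is -1750/1046529.
The factor d**2 + d/5 - 7/10 splits as (d - a)(d - a') with a = -1/10 - (1/10)*sqrt(71), a' = -1/10 + (1/10)*sqrt(71). At the order-2 pole a set g(d) = (d - a)^2*f(d) = [-35/(18*(d + 6))] / (d - a')^2.
Order-2 pole: residue = g'(a); g'(-1/10 - (1/10)*sqrt(71)) = 875/1046529 - (84355250/5275552689)*sqrt(71), so the residue is 875/1046529 - (84355250/5275552689)*sqrt(71).
The factor d**2 + d/5 - 7/10 splits as (d - a)(d - a') with a = -1/10 + (1/10)*sqrt(71), a' = -1/10 - (1/10)*sqrt(71). At the order-2 pole a set g(d) = (d - a)^2*f(d) = [-35/(18*(d + 6))] / (d - a')^2.
Order-2 pole: residue = g'(a); g'(-1/10 + (1/10)*sqrt(71)) = 875/1046529 + (84355250/5275552689)*sqrt(71), so the residue is 875/1046529 + (84355250/5275552689)*sqrt(71).
List the singular points by increasing real part (a conjugate pair: the negative imaginary part first).

Radius of convergence at 0: -1/10 + (1/10)*sqrt(71).
At -6: a pole of order 1; residue -1750/1046529.
At -1/10 - (1/10)*sqrt(71): a pole of order 2; residue 875/1046529 - (84355250/5275552689)*sqrt(71).
At -1/10 + (1/10)*sqrt(71): a pole of order 2; residue 875/1046529 + (84355250/5275552689)*sqrt(71).


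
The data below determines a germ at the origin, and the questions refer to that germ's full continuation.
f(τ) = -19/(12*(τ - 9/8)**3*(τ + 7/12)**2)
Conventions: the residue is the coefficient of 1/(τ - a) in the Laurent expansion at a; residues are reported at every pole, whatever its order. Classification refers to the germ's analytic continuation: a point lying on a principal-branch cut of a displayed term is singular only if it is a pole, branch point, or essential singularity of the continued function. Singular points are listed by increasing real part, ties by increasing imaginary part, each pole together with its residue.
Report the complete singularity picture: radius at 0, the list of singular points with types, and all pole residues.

Denominator factor (τ + 7/12)^2: pole of order 2 at -7/12, modulus 7/12.
Denominator factor (τ - 9/8)^3: pole of order 3 at 9/8, modulus 9/8.
The radius of convergence is the smallest modulus among the singular points: 7/12.
At the order-2 pole -7/12 set g(τ) = (τ - (-7/12))^2*f(τ) = -19/(12*(τ - 9/8)**3).
Order-2 pole: residue = g'(a); g'(-7/12) = 1575936/2825761, so the residue is 1575936/2825761.
At the order-3 pole 9/8 set g(τ) = (τ - (9/8))^3*f(τ) = -19/(12*(τ + 7/12)**2).
Order-3 pole: residue = g''(a)/2; g''(9/8) = -3151872/2825761, so the residue is -1575936/2825761.
List the singular points by increasing real part (a conjugate pair: the negative imaginary part first).

Radius of convergence at 0: 7/12.
At -7/12: a pole of order 2; residue 1575936/2825761.
At 9/8: a pole of order 3; residue -1575936/2825761.


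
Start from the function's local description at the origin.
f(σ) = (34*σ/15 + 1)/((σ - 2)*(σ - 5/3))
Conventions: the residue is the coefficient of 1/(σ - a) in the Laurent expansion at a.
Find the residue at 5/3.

The residue is -43/3.

At the order-1 pole 5/3 set g(σ) = (σ - (5/3))*f(σ) = (34*σ/15 + 1)/(σ - 2).
Simple pole: residue = g(a) at a = 5/3, which is -43/3.


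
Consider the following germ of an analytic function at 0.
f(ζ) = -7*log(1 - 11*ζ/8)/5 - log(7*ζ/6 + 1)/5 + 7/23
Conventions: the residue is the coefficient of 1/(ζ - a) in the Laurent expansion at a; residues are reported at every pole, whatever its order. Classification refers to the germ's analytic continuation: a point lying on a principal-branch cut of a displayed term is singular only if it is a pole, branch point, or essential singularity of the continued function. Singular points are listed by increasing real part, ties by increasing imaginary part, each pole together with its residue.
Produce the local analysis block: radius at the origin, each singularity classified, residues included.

Radius of convergence at 0: 8/11.
At -6/7: a logarithmic branch point.
At 8/11: a logarithmic branch point.

Branch term (-1/5)*log(1 - ζ/(-6/7)): its argument vanishes at ζ = -6/7, a logarithmic branch point, modulus 6/7.
Branch term (-7/5)*log(1 - ζ/(8/11)): its argument vanishes at ζ = 8/11, a logarithmic branch point, modulus 8/11.
The radius of convergence is the smallest modulus among the singular points: 8/11.
List the singular points by increasing real part (a conjugate pair: the negative imaginary part first).


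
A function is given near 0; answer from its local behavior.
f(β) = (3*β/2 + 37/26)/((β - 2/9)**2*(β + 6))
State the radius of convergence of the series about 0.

Denominator factor (β + 6): pole of order 1 at -6, modulus 6.
Denominator factor (β - 2/9)^2: pole of order 2 at 2/9, modulus 2/9.
The radius of convergence is the smallest modulus among the singular points: 2/9.

The radius of convergence is 2/9.


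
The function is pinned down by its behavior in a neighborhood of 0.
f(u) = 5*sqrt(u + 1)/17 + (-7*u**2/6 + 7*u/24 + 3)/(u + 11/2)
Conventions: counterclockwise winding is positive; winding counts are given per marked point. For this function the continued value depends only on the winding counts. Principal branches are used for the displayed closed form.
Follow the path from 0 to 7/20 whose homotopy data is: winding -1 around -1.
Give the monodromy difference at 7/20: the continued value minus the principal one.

The rational part is single-valued and drops out of the difference; each branch term changes only by its own monodromy.
(5/17)*sqrt(1 - u/(-1)): winding -1 is odd, the square root flips sign, contributing -2*(5/17)*sqrt(1 - (7/20)/(-1)) = -2*(5/17)*sqrt(27/20) = -(3/17)*sqrt(15).
Summing the contributions at u = 7/20 gives -(3/17)*sqrt(15).

Continued minus principal equals -(3/17)*sqrt(15).


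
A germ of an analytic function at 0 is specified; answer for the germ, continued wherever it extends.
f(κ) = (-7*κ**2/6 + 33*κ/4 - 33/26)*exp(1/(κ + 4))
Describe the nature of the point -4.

The point is an essential singularity.

The exponent 1/(κ - (-4)) has a pole at -4, so exp(1/(κ - (-4))) takes every nonzero value near it: an essential singularity (not a pole of any order).


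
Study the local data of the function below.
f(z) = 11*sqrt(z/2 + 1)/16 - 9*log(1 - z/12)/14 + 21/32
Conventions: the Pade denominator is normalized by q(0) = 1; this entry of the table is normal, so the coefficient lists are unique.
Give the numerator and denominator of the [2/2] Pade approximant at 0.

Taylor coefficients needed (expand at 0): a_0 = 43/32, a_1 = 101/448, a_2 = -69/3584, a_3 = 709/129024, a_4 = -3449/2064384.
Write the denominator as Q(z) = 1 + q1*z + q2*z^2. Requiring Q*f - P = O(z^5) with deg P <= 2 kills the coefficients of z^3..z^4 in Q*f:
  z^3: a_3 + q1*a_2 + q2*a_1 = 0, i.e. 709/129024 + (-69/3584)*q1 + (101/448)*q2 = 0.
  z^4: a_4 + q1*a_3 + q2*a_2 = 0, i.e. -3449/2064384 + (709/129024)*q1 + (-69/3584)*q2 = 0.
Solving this linear system: q1 = 250507/802952, q2 = 131105/57812544.
The numerator is Q*f truncated at degree 2: P0 = a_0 = 43/32; P1 = a_1 + q1*a_0 = 115951683/179861248; P2 = a_2 + q1*a_1 + q2*a_0 = 700989461/12950009856.

The Pade approximant has numerator coefficients [43/32, 115951683/179861248, 700989461/12950009856]; denominator coefficients [1, 250507/802952, 131105/57812544].


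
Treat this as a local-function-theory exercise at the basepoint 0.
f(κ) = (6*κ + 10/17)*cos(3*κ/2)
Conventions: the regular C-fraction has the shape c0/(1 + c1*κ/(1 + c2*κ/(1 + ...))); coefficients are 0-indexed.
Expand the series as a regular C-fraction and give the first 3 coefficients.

Taylor coefficients (expand at 0): a_0 = 10/17, a_1 = 6, a_2 = -45/68.
c0 = a_0 = 10/17. Peel one level at a time: if S = 1 + c*κ/S' with S'(0) = 1, then c is the κ-coefficient of S and S' = c*κ/(S - 1).
S_1 = c0/f = 1 + (-51/5)*κ + (21033/200)*κ^2 + ...; c1 = -51/5.
S_2 = c1*κ/(S_1 - 1) = 1 + (7011/680)*κ + ...; c2 = 7011/680.

The regular C-fraction coefficients are [10/17, -51/5, 7011/680].


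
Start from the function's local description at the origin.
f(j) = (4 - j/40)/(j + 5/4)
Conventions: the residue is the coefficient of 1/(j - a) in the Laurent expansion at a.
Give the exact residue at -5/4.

At the order-1 pole -5/4 set g(j) = (j - (-5/4))*f(j) = 4 - j/40.
Simple pole: residue = g(a) at a = -5/4, which is 129/32.

The residue is 129/32.


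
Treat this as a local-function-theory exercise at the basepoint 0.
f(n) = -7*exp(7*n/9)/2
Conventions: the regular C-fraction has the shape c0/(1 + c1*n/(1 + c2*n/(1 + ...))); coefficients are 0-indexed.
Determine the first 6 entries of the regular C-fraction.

Taylor coefficients (expand at 0): a_0 = -7/2, a_1 = -49/18, a_2 = -343/324, a_3 = -2401/8748, a_4 = -16807/314928, a_5 = -117649/14171760.
c0 = a_0 = -7/2. Peel one level at a time: if S = 1 + c*n/S' with S'(0) = 1, then c is the n-coefficient of S and S' = c*n/(S - 1).
S_1 = c0/f = 1 + (-7/9)*n + (49/162)*n^2 + ...; c1 = -7/9.
S_2 = c1*n/(S_1 - 1) = 1 + (7/18)*n + (49/972)*n^2 + ...; c2 = 7/18.
S_3 = c2*n/(S_2 - 1) = 1 + (-7/54)*n + (49/2916)*n^2 + ...; c3 = -7/54.
S_4 = c3*n/(S_3 - 1) = 1 + (7/54)*n + (49/4860)*n^2 + ...; c4 = 7/54.
S_5 = c4*n/(S_4 - 1) = 1 + (-7/90)*n + ...; c5 = -7/90.

The regular C-fraction coefficients are [-7/2, -7/9, 7/18, -7/54, 7/54, -7/90].


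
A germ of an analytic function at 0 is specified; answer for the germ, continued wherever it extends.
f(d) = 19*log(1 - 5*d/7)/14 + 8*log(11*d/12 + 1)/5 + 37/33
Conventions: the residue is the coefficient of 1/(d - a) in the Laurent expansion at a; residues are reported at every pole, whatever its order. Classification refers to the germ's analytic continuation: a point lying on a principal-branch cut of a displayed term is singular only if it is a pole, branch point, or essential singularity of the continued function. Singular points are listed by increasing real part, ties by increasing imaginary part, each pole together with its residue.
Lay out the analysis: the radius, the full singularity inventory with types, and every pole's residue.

Radius of convergence at 0: 12/11.
At -12/11: a logarithmic branch point.
At 7/5: a logarithmic branch point.

Branch term (8/5)*log(1 - d/(-12/11)): its argument vanishes at d = -12/11, a logarithmic branch point, modulus 12/11.
Branch term (19/14)*log(1 - d/(7/5)): its argument vanishes at d = 7/5, a logarithmic branch point, modulus 7/5.
The radius of convergence is the smallest modulus among the singular points: 12/11.
List the singular points by increasing real part (a conjugate pair: the negative imaginary part first).


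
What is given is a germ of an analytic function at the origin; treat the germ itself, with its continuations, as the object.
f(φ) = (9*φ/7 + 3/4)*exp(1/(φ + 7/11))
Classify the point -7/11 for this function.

The exponent 1/(φ - (-7/11)) has a pole at -7/11, so exp(1/(φ - (-7/11))) takes every nonzero value near it: an essential singularity (not a pole of any order).

The point is an essential singularity.


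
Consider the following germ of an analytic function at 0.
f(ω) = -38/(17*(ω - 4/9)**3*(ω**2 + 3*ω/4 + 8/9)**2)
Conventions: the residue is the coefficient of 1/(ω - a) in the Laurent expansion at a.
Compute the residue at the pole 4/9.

The residue is -68288574177/23786485000.

At the order-3 pole 4/9 set g(ω) = (ω - (4/9))^3*f(ω) = -38/(17*(ω**2 + 3*ω/4 + 8/9)**2).
Order-3 pole: residue = g''(a)/2; g''(4/9) = -68288574177/11893242500, so the residue is -68288574177/23786485000.


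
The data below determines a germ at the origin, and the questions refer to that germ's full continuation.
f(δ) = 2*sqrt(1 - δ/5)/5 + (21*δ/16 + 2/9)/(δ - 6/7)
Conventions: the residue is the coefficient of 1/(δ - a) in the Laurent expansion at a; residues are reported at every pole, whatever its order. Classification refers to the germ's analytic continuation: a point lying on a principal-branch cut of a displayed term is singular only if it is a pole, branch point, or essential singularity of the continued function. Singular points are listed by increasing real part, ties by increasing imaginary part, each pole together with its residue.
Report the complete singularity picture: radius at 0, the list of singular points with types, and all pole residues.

Denominator factor (δ - 6/7): pole of order 1 at 6/7, modulus 6/7.
Branch term (2/5)*sqrt(1 - δ/(5)): its argument vanishes at δ = 5, a square-root branch point, modulus 5.
The radius of convergence is the smallest modulus among the singular points: 6/7.
The branch term is analytic at 6/7 and contributes nothing to the residue; only the rational part matters.
At the order-1 pole 6/7 set g(δ) = (δ - (6/7))*(rational part) = 21*δ/16 + 2/9.
Simple pole: residue = g(a) at a = 6/7, which is 97/72.
List the singular points by increasing real part (a conjugate pair: the negative imaginary part first).

Radius of convergence at 0: 6/7.
At 6/7: a pole of order 1; residue 97/72.
At 5: an algebraic (square-root) branch point.


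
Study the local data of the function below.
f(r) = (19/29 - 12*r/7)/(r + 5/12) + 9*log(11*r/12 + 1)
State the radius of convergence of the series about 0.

The radius of convergence is 5/12.

Denominator factor (r + 5/12): pole of order 1 at -5/12, modulus 5/12.
Branch term (9)*log(1 - r/(-12/11)): its argument vanishes at r = -12/11, a logarithmic branch point, modulus 12/11.
The radius of convergence is the smallest modulus among the singular points: 5/12.


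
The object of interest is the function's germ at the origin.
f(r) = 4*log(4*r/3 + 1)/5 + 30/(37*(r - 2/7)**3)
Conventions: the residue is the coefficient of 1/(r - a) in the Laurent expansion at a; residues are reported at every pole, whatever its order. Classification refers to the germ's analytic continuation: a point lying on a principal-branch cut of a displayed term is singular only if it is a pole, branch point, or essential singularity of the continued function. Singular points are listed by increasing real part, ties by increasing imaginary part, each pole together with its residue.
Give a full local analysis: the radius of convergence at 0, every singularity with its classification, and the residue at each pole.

Radius of convergence at 0: 2/7.
At -3/4: a logarithmic branch point.
At 2/7: a pole of order 3; residue 0.

Denominator factor (r - 2/7)^3: pole of order 3 at 2/7, modulus 2/7.
Branch term (4/5)*log(1 - r/(-3/4)): its argument vanishes at r = -3/4, a logarithmic branch point, modulus 3/4.
The radius of convergence is the smallest modulus among the singular points: 2/7.
The branch term is analytic at 2/7 and contributes nothing to the residue; only the rational part matters.
At the order-3 pole 2/7 set g(r) = (r - (2/7))^3*(rational part) = 30/37.
Order-3 pole: residue = g''(a)/2; g''(2/7) = 0, so the residue is 0.
List the singular points by increasing real part (a conjugate pair: the negative imaginary part first).


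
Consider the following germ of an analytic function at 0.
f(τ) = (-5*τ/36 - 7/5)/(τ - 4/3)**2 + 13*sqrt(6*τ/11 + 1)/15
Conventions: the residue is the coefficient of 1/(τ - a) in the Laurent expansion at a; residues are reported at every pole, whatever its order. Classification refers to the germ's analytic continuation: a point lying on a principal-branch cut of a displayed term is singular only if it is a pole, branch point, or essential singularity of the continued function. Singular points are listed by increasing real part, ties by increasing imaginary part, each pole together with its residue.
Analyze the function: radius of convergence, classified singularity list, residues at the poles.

Denominator factor (τ - 4/3)^2: pole of order 2 at 4/3, modulus 4/3.
Branch term (13/15)*sqrt(1 - τ/(-11/6)): its argument vanishes at τ = -11/6, a square-root branch point, modulus 11/6.
The radius of convergence is the smallest modulus among the singular points: 4/3.
The branch term is analytic at 4/3 and contributes nothing to the residue; only the rational part matters.
At the order-2 pole 4/3 set g(τ) = (τ - (4/3))^2*(rational part) = -5*τ/36 - 7/5.
Order-2 pole: residue = g'(a); g'(4/3) = -5/36, so the residue is -5/36.
List the singular points by increasing real part (a conjugate pair: the negative imaginary part first).

Radius of convergence at 0: 4/3.
At -11/6: an algebraic (square-root) branch point.
At 4/3: a pole of order 2; residue -5/36.


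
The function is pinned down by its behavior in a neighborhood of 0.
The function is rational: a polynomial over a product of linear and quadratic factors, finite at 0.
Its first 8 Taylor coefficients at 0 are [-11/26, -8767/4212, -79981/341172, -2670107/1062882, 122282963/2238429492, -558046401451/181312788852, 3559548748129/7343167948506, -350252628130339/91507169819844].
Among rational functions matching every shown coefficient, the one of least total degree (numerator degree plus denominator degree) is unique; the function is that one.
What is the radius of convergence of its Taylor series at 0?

No rational of total degree below 3 reproduces all 8 coefficients; solving the [1/2] Pade equations on them gives f(μ) = (7*μ/4 + 9/26)/(μ**2 - μ/9 - 9/11), whose expansion matches every shown term.
Denominator factor (μ**2 - μ/9 - 9/11): discriminant 2927/891, real irrational roots 1/18 + (1/198)*sqrt(32197) and 1/18 - (1/198)*sqrt(32197); poles of order 1, moduli 1/18 + (1/198)*sqrt(32197) and -1/18 + (1/198)*sqrt(32197).
The radius of convergence is the smallest modulus among the singular points: -1/18 + (1/198)*sqrt(32197).

The radius of convergence is -1/18 + (1/198)*sqrt(32197).


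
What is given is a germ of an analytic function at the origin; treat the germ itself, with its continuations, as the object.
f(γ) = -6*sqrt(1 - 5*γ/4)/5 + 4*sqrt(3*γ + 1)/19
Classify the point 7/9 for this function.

There is no denominator, hence no pole anywhere.
Branch term sqrt(1 - γ/(4/5)): argument at 7/9 is 1/36, nonzero, so 7/9 is not its branch point (a point on a principal cut is still regular for the continued germ).
Branch term sqrt(1 - γ/(-1/3)): argument at 7/9 is 10/3, nonzero, so 7/9 is not its branch point (a point on a principal cut is still regular for the continued germ).
So the germ continues analytically to 7/9.

The point is a regular point.


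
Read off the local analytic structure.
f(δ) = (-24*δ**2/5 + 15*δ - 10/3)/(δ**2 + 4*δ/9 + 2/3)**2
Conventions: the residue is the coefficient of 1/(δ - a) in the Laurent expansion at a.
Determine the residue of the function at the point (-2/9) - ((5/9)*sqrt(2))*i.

The residue is -((8991/2500)*sqrt(2))*i.

The factor δ**2 + 4*δ/9 + 2/3 splits as (δ - a)(δ - a') with a = (-2/9) - ((5/9)*sqrt(2))*i, a' = (-2/9) + ((5/9)*sqrt(2))*i. At the order-2 pole a set g(δ) = (δ - a)^2*f(δ) = [-24*δ**2/5 + 15*δ - 10/3] / (δ - a')^2.
Order-2 pole: residue = g'(a); g'((-2/9) - ((5/9)*sqrt(2))*i) = -((8991/2500)*sqrt(2))*i, so the residue is -((8991/2500)*sqrt(2))*i.


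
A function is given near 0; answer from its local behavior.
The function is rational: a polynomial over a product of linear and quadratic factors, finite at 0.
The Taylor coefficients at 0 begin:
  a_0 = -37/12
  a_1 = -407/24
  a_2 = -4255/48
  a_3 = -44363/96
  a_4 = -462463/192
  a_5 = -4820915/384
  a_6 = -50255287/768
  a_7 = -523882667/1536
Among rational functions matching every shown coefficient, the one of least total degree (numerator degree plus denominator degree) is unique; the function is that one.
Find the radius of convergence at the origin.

The radius of convergence is 11/6 - (1/6)*sqrt(97).

No rational of total degree below 2 reproduces all 8 coefficients; solving the [0/2] Pade equations on them gives f(ε) = -37/(18*(ε**2 - 11*ε/3 + 2/3)), whose expansion matches every shown term.
Denominator factor (ε**2 - 11*ε/3 + 2/3): discriminant 97/9, real irrational roots 11/6 + (1/6)*sqrt(97) and 11/6 - (1/6)*sqrt(97); poles of order 1, moduli 11/6 + (1/6)*sqrt(97) and 11/6 - (1/6)*sqrt(97).
The radius of convergence is the smallest modulus among the singular points: 11/6 - (1/6)*sqrt(97).


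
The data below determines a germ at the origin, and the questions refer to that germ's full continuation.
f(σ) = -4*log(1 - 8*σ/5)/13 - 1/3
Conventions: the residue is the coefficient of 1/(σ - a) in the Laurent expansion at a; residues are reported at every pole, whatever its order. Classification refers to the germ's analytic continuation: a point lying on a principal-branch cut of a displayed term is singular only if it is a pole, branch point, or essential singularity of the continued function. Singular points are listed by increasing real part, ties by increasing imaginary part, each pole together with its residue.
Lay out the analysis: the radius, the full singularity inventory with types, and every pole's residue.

Branch term (-4/13)*log(1 - σ/(5/8)): its argument vanishes at σ = 5/8, a logarithmic branch point, modulus 5/8.
The radius of convergence is the smallest modulus among the singular points: 5/8.

Radius of convergence at 0: 5/8.
At 5/8: a logarithmic branch point.


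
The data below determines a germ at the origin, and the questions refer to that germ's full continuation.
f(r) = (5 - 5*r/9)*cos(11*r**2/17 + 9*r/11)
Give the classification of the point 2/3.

There is no denominator, hence no pole anywhere.
The factor cos(11*r**2/17 + 9*r/11) is entire.
So the germ continues analytically to 2/3.

The point is a regular point.


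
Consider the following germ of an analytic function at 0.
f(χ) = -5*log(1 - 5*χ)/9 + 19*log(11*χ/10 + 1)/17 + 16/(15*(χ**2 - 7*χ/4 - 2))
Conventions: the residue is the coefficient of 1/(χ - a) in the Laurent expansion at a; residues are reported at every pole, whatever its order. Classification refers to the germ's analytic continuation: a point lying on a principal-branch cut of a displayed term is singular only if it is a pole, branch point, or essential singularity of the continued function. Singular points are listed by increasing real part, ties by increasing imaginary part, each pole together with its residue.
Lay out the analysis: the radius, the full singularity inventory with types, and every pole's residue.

Denominator factor (χ**2 - 7*χ/4 - 2): discriminant 177/16, real irrational roots 7/8 + (1/8)*sqrt(177) and 7/8 - (1/8)*sqrt(177); poles of order 1, moduli 7/8 + (1/8)*sqrt(177) and -7/8 + (1/8)*sqrt(177).
Branch term (-5/9)*log(1 - χ/(1/5)): its argument vanishes at χ = 1/5, a logarithmic branch point, modulus 1/5.
Branch term (19/17)*log(1 - χ/(-10/11)): its argument vanishes at χ = -10/11, a logarithmic branch point, modulus 10/11.
The radius of convergence is the smallest modulus among the singular points: 1/5.
The branch terms are analytic at 7/8 - (1/8)*sqrt(177) and contribute nothing to the residue; only the rational part matters.
The factor χ**2 - 7*χ/4 - 2 splits as (χ - a)(χ - a') with a = 7/8 - (1/8)*sqrt(177), a' = 7/8 + (1/8)*sqrt(177). At the order-1 pole a set g(χ) = (χ - a)*(rational part) = [16/15] / (χ - a').
Simple pole: residue = g(a) at a = 7/8 - (1/8)*sqrt(177), which is -(64/2655)*sqrt(177).
The branch terms are analytic at 7/8 + (1/8)*sqrt(177) and contribute nothing to the residue; only the rational part matters.
The factor χ**2 - 7*χ/4 - 2 splits as (χ - a)(χ - a') with a = 7/8 + (1/8)*sqrt(177), a' = 7/8 - (1/8)*sqrt(177). At the order-1 pole a set g(χ) = (χ - a)*(rational part) = [16/15] / (χ - a').
Simple pole: residue = g(a) at a = 7/8 + (1/8)*sqrt(177), which is (64/2655)*sqrt(177).
List the singular points by increasing real part (a conjugate pair: the negative imaginary part first).

Radius of convergence at 0: 1/5.
At -10/11: a logarithmic branch point.
At 7/8 - (1/8)*sqrt(177): a pole of order 1; residue -(64/2655)*sqrt(177).
At 1/5: a logarithmic branch point.
At 7/8 + (1/8)*sqrt(177): a pole of order 1; residue (64/2655)*sqrt(177).
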